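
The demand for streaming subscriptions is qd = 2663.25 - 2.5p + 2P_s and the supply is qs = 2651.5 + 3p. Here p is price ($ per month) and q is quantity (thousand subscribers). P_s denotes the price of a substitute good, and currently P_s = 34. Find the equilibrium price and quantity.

p* = 14.5, q* = 2695

With P_s = 34, demand is qd = 2731.25 - 2.5p.
Equating demand and supply, 2731.25 - 2.5p = 2651.5 + 3p gives 5.5p = 79.75, so p* = 14.5.
Plugging p* into demand: q* = 2731.25 - 2.5(14.5) = 2695.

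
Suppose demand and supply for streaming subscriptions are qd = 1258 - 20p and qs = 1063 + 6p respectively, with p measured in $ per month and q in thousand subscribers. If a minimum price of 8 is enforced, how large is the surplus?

Evaluating both curves at the floor price 8 gives qd = 1098, qs = 1111.
Surplus = qs - qd = 1111 - 1098 = 13.

Surplus = 13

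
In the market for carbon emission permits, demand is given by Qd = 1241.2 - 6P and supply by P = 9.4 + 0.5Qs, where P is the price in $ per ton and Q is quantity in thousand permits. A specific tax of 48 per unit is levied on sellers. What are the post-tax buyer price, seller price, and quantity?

Inverting to quantity form: Qs = -18.8 + 2P.
The tax drives a wedge P_b - P_s = 48. Substituting P_s = P_b - 48 into supply: Qs = -114.8 + 2P_b.
Market clearing requires 1241.2 - 6P_b = -114.8 + 2P_b; hence 1356 = 8P_b and P_b = 169.5.
So P_s = 121.5 and the quantity traded is Q = 1241.2 - 6(169.5) = 224.2.

P_b = 169.5, P_s = 121.5, Q = 224.2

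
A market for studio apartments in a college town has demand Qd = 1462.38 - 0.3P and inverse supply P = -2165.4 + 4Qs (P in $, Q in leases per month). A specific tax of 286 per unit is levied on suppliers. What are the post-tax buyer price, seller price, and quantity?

P_b = 1804.6, P_s = 1518.6, Q = 921

Solving each curve for Q: Qs = 541.35 + 0.25P.
Suppliers keep P_s = P_b - 286 per unit, so supply in terms of the buyer price is Qs = 469.85 + 0.25P_b.
Set Qd = Qs: 1462.38 - 0.3P_b = 469.85 + 0.25P_b, so 992.53 = 0.55P_b and P_b = 1804.6.
Then P_s = 1804.6 - 286 = 1518.6 and Q = 1462.38 - 0.3(1804.6) = 921.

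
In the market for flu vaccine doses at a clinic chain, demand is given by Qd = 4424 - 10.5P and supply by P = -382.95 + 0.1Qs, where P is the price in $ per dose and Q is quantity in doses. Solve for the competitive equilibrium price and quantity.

Inverting to quantity form: Qs = 3829.5 + 10P.
Equating demand and supply, 4424 - 10.5P = 3829.5 + 10P gives 20.5P = 594.5, so P* = 29.
Plugging P* into demand: Q* = 4424 - 10.5(29) = 4119.5.

P* = 29, Q* = 4119.5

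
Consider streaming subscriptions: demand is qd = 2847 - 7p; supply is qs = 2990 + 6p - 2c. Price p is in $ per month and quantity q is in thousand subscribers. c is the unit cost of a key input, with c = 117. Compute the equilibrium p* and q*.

p* = 7, q* = 2798

With c = 117, supply is qs = 2756 + 6p.
Set qd = qs: 2847 - 7p = 2756 + 6p, so 91 = 13p and p* = 7.
Plugging p* into demand: q* = 2847 - 7(7) = 2798.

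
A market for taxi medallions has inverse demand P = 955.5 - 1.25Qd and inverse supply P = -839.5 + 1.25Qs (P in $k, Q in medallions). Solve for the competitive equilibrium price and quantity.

P* = 58, Q* = 718

Inverting to quantity form: Qd = 764.4 - 0.8P and Qs = 671.6 + 0.8P.
At equilibrium Qd = Qs, so 764.4 - 0.8P = 671.6 + 0.8P; collecting terms, 92.8 = 1.6P and P* = 58.
From the demand curve, Q* = 764.4 - 0.8(58) = 718.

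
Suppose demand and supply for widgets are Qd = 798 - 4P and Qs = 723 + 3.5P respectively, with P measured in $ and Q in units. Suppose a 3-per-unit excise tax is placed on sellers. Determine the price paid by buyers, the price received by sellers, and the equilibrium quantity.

The tax drives a wedge P_b - P_s = 3. Substituting P_s = P_b - 3 into supply: Qs = 712.5 + 3.5P_b.
Market clearing requires 798 - 4P_b = 712.5 + 3.5P_b; hence 85.5 = 7.5P_b and P_b = 11.4.
Then P_s = 11.4 - 3 = 8.4 and Q = 798 - 4(11.4) = 752.4.

P_b = 11.4, P_s = 8.4, Q = 752.4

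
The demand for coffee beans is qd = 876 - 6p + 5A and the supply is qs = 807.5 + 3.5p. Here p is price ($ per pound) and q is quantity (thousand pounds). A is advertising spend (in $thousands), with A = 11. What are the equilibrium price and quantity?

p* = 13, q* = 853

With A = 11, demand is qd = 931 - 6p.
Set qd = qs: 931 - 6p = 807.5 + 3.5p, so 123.5 = 9.5p and p* = 13.
From the demand curve, q* = 931 - 6(13) = 853.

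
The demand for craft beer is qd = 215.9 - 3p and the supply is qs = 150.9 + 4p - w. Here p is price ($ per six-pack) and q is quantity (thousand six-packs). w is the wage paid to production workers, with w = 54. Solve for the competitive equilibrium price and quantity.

With w = 54, supply is qs = 96.9 + 4p.
Set qd = qs: 215.9 - 3p = 96.9 + 4p, so 119 = 7p and p* = 17.
Substitute back: q* = 215.9 - 3(17) = 164.9.

p* = 17, q* = 164.9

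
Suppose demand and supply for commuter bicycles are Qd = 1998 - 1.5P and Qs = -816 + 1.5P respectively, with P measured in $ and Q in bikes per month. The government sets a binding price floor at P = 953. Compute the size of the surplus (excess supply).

Surplus = 45

At P = 953: Qd = 568.5 and Qs = 613.5.
Surplus = Qs - Qd = 613.5 - 568.5 = 45.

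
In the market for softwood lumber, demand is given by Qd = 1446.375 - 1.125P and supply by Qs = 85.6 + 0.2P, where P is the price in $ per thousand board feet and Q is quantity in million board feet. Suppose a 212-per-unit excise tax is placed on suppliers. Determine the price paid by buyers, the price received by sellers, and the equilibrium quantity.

The tax drives a wedge P_b - P_s = 212. Substituting P_s = P_b - 212 into supply: Qs = 43.2 + 0.2P_b.
Set Qd = Qs: 1446.375 - 1.125P_b = 43.2 + 0.2P_b, so 1403.175 = 1.325P_b and P_b = 1059.
Then P_s = 1059 - 212 = 847 and Q = 1446.375 - 1.125(1059) = 255.

P_b = 1059, P_s = 847, Q = 255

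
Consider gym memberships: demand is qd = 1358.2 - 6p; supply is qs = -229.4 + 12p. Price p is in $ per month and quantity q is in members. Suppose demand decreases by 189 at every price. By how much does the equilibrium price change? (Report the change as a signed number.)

Δp = -10.5

The market clears where 1358.2 - 6p = -229.4 + 12p. Rearranging, 18p = 1587.6, hence p* = 88.2.
From the demand curve, q* = 1358.2 - 6(88.2) = 829.
After the shift, demand is qd = 1169.2 - 6p.
New equilibrium: 1398.6 = 18p, so p = 77.7 and q = 703.
Δp = 77.7 - 88.2 = -10.5.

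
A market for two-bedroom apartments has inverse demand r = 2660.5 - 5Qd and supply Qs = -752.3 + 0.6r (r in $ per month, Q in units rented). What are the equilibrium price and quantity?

Solving each curve for Q: Qd = 532.1 - 0.2r.
Set Qd = Qs: 532.1 - 0.2r = -752.3 + 0.6r, so 1284.4 = 0.8r and r* = 1605.5.
Then Q* = 532.1 - 0.2(1605.5) = 211.

r* = 1605.5, Q* = 211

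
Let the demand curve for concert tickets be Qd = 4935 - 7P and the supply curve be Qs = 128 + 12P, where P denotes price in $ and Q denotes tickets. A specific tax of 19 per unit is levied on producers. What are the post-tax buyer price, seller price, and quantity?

P_b = 265, P_s = 246, Q = 3080

With a tax of 19 on producers, they supply based on the net price P_s = P_b - 19, so Qs = -100 + 12P_b.
Market clearing requires 4935 - 7P_b = -100 + 12P_b; hence 5035 = 19P_b and P_b = 265.
So P_s = 246 and the quantity traded is Q = 4935 - 7(265) = 3080.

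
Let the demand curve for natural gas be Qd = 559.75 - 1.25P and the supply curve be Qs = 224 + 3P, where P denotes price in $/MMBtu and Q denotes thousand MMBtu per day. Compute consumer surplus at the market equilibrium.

Consumer surplus = 85008.4

Equating demand and supply, 559.75 - 1.25P = 224 + 3P gives 4.25P = 335.75, so P* = 79.
Substitute back: Q* = 559.75 - 1.25(79) = 461.
Demand choke price (Qd = 0): P = 559.75/1.25 = 447.8. Consumer surplus = ½ × (447.8 - 79) × 461 = 85008.4.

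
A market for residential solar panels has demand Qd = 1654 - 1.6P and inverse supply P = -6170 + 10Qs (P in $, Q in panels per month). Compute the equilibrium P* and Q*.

Rewriting in direct form: Qs = 617 + 0.1P.
Equating demand and supply, 1654 - 1.6P = 617 + 0.1P gives 1.7P = 1037, so P* = 610.
Plugging P* into demand: Q* = 1654 - 1.6(610) = 678.

P* = 610, Q* = 678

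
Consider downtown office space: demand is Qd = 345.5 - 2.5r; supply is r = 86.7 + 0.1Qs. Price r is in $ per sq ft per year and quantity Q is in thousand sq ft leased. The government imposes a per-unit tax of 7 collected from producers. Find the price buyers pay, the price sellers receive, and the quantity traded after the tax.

r_b = 102.6, r_s = 95.6, Q = 89

Rewriting in direct form: Qs = -867 + 10r.
Producers keep r_s = r_b - 7 per unit, so supply in terms of the buyer price is Qs = -937 + 10r_b.
Market clearing requires 345.5 - 2.5r_b = -937 + 10r_b; hence 1282.5 = 12.5r_b and r_b = 102.6.
Then r_s = 102.6 - 7 = 95.6 and Q = 345.5 - 2.5(102.6) = 89.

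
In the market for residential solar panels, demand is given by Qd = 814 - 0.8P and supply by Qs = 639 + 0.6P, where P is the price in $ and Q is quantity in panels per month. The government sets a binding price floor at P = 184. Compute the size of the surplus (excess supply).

Surplus = 82.6

Evaluating both curves at the floor price 184 gives Qd = 666.8, Qs = 749.4.
Surplus = Qs - Qd = 749.4 - 666.8 = 82.6.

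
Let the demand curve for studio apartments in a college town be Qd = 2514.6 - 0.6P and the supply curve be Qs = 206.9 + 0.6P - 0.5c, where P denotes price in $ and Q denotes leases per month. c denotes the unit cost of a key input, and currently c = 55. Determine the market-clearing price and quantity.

P* = 1946, Q* = 1347

With c = 55, supply is Qs = 179.4 + 0.6P.
Set Qd = Qs: 2514.6 - 0.6P = 179.4 + 0.6P, so 2335.2 = 1.2P and P* = 1946.
Then Q* = 2514.6 - 0.6(1946) = 1347.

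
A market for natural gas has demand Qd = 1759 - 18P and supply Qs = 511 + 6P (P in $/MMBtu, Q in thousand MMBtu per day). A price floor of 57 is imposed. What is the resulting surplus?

Surplus = 120

Evaluating both curves at the floor price 57 gives Qd = 733, Qs = 853.
Surplus = Qs - Qd = 853 - 733 = 120.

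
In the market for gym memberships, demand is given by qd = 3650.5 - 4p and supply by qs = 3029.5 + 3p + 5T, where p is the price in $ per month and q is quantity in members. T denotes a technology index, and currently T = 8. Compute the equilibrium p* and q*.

p* = 83, q* = 3318.5

With T = 8, supply is qs = 3069.5 + 3p.
At equilibrium qd = qs, so 3650.5 - 4p = 3069.5 + 3p; collecting terms, 581 = 7p and p* = 83.
From the demand curve, q* = 3650.5 - 4(83) = 3318.5.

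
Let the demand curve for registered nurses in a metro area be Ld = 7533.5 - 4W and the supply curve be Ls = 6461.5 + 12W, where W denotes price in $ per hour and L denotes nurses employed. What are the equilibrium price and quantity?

Equating demand and supply, 7533.5 - 4W = 6461.5 + 12W gives 16W = 1072, so W* = 67.
Substitute back: L* = 7533.5 - 4(67) = 7265.5.

W* = 67, L* = 7265.5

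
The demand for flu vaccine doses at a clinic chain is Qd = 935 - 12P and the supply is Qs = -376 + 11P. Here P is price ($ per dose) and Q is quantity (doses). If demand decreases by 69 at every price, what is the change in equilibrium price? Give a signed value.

ΔP = -3

The market clears where 935 - 12P = -376 + 11P. Rearranging, 23P = 1311, hence P* = 57.
Plugging P* into demand: Q* = 935 - 12(57) = 251.
After the shift, demand is Qd = 866 - 12P.
New equilibrium: 1242 = 23P, so P = 54 and Q = 218.
ΔP = 54 - 57 = -3.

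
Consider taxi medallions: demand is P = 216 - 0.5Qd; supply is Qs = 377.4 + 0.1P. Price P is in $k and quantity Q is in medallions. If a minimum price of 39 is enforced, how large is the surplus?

Rewriting in direct form: Qd = 432 - 2P.
Evaluating both curves at the floor price 39 gives Qd = 354, Qs = 381.3.
Surplus = Qs - Qd = 381.3 - 354 = 27.3.

Surplus = 27.3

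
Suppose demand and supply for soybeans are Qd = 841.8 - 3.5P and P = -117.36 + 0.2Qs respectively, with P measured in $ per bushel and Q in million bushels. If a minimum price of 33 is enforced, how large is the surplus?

Rewriting in direct form: Qs = 586.8 + 5P.
With P fixed at 33, quantity demanded is 726.3 and quantity supplied is 751.8.
Surplus = Qs - Qd = 751.8 - 726.3 = 25.5.

Surplus = 25.5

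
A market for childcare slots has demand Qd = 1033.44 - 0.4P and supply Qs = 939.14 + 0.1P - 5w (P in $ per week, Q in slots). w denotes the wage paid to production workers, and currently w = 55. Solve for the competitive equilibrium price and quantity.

With w = 55, supply is Qs = 664.14 + 0.1P.
Equating demand and supply, 1033.44 - 0.4P = 664.14 + 0.1P gives 0.5P = 369.3, so P* = 738.6.
Plugging P* into demand: Q* = 1033.44 - 0.4(738.6) = 738.

P* = 738.6, Q* = 738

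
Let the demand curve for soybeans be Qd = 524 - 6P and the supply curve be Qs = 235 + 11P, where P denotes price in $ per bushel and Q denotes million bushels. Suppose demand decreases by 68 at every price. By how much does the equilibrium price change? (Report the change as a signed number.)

Set Qd = Qs: 524 - 6P = 235 + 11P, so 289 = 17P and P* = 17.
Plugging P* into demand: Q* = 524 - 6(17) = 422.
After the shift, demand is Qd = 456 - 6P.
New equilibrium: 221 = 17P, so P = 13 and Q = 378.
ΔP = 13 - 17 = -4.

ΔP = -4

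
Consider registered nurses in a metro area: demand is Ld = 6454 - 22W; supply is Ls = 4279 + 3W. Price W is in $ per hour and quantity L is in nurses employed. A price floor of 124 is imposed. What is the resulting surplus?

Surplus = 925

At W = 124: Ld = 3726 and Ls = 4651.
Surplus = Ls - Ld = 4651 - 3726 = 925.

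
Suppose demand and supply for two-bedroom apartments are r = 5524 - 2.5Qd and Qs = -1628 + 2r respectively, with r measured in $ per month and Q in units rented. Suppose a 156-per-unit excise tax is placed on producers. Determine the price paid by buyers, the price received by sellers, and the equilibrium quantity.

Inverting to quantity form: Qd = 2209.6 - 0.4r.
The tax drives a wedge r_b - r_s = 156. Substituting r_s = r_b - 156 into supply: Qs = -1940 + 2r_b.
Market clearing requires 2209.6 - 0.4r_b = -1940 + 2r_b; hence 4149.6 = 2.4r_b and r_b = 1729.
So r_s = 1573 and the quantity traded is Q = 2209.6 - 0.4(1729) = 1518.

r_b = 1729, r_s = 1573, Q = 1518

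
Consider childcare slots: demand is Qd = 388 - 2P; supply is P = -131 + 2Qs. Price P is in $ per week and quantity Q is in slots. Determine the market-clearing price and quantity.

Inverting to quantity form: Qs = 65.5 + 0.5P.
Set Qd = Qs: 388 - 2P = 65.5 + 0.5P, so 322.5 = 2.5P and P* = 129.
Plugging P* into demand: Q* = 388 - 2(129) = 130.

P* = 129, Q* = 130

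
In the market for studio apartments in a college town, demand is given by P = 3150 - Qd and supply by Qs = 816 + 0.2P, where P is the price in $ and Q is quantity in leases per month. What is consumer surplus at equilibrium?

Consumer surplus = 726012.5

In direct form, Qd = 3150 - P.
At equilibrium Qd = Qs, so 3150 - P = 816 + 0.2P; collecting terms, 2334 = 1.2P and P* = 1945.
Substitute back: Q* = 3150 - 1945 = 1205.
Demand choke price (Qd = 0): P = 3150. Consumer surplus = ½ × (3150 - 1945) × 1205 = 726012.5.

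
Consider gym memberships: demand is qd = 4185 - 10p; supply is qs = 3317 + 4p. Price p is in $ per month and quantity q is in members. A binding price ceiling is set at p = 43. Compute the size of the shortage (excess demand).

Shortage = 266

At p = 43: qd = 3755 and qs = 3489.
Shortage = qd - qs = 3755 - 3489 = 266.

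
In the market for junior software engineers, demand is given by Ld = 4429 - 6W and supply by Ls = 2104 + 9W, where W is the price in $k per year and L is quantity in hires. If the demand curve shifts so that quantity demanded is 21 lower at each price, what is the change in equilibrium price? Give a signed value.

At equilibrium Ld = Ls, so 4429 - 6W = 2104 + 9W; collecting terms, 2325 = 15W and W* = 155.
From the demand curve, L* = 4429 - 6(155) = 3499.
After the shift, demand is Ld = 4408 - 6W.
The new intersection has 2304 = 15W, i.e. W = 153.6, L = 3486.4.
ΔW = 153.6 - 155 = -1.4.

ΔW = -1.4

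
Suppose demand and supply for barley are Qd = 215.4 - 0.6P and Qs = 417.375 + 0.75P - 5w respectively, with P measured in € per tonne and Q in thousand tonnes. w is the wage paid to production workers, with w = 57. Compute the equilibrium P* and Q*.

P* = 61.5, Q* = 178.5

With w = 57, supply is Qs = 132.375 + 0.75P.
At equilibrium Qd = Qs, so 215.4 - 0.6P = 132.375 + 0.75P; collecting terms, 83.025 = 1.35P and P* = 61.5.
From the demand curve, Q* = 215.4 - 0.6(61.5) = 178.5.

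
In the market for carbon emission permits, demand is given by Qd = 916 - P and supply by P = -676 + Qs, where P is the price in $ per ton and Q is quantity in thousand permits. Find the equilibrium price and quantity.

Solving each curve for Q: Qs = 676 + P.
Set Qd = Qs: 916 - P = 676 + P, so 240 = 2P and P* = 120.
Then Q* = 916 - 120 = 796.

P* = 120, Q* = 796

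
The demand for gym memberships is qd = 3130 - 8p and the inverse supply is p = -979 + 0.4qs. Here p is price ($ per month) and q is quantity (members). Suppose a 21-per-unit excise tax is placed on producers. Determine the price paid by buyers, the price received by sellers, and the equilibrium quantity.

p_b = 70, p_s = 49, q = 2570

Inverting to quantity form: qs = 2447.5 + 2.5p.
The tax drives a wedge p_b - p_s = 21. Substituting p_s = p_b - 21 into supply: qs = 2395 + 2.5p_b.
Market clearing requires 3130 - 8p_b = 2395 + 2.5p_b; hence 735 = 10.5p_b and p_b = 70.
So p_s = 49 and the quantity traded is q = 3130 - 8(70) = 2570.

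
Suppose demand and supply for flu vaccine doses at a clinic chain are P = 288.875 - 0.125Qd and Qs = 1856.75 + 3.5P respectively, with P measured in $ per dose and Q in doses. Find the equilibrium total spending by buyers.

Solving each curve for Q: Qd = 2311 - 8P.
At equilibrium Qd = Qs, so 2311 - 8P = 1856.75 + 3.5P; collecting terms, 454.25 = 11.5P and P* = 39.5.
Plugging P* into demand: Q* = 2311 - 8(39.5) = 1995.
Total spending by buyers = P* × Q* = 39.5 × 1995 = 78802.5.

Total spending by buyers = 78802.5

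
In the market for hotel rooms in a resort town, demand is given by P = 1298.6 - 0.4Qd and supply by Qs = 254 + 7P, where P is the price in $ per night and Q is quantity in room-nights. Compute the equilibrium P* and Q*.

P* = 315, Q* = 2459

Solving each curve for Q: Qd = 3246.5 - 2.5P.
Set Qd = Qs: 3246.5 - 2.5P = 254 + 7P, so 2992.5 = 9.5P and P* = 315.
Plugging P* into demand: Q* = 3246.5 - 2.5(315) = 2459.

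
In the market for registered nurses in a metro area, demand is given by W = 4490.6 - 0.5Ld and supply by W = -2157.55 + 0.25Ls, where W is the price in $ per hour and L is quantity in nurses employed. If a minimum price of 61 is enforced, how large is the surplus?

In direct form, Ld = 8981.2 - 2W and Ls = 8630.2 + 4W.
Evaluating both curves at the floor price 61 gives Ld = 8859.2, Ls = 8874.2.
Surplus = Ls - Ld = 8874.2 - 8859.2 = 15.

Surplus = 15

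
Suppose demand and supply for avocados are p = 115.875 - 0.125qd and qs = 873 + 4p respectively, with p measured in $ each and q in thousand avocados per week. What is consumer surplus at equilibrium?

Consumer surplus = 49617.5625

Inverting to quantity form: qd = 927 - 8p.
At equilibrium qd = qs, so 927 - 8p = 873 + 4p; collecting terms, 54 = 12p and p* = 4.5.
Then q* = 927 - 8(4.5) = 891.
Demand choke price (qd = 0): p = 927/8 = 115.875. Consumer surplus = ½ × (115.875 - 4.5) × 891 = 49617.5625.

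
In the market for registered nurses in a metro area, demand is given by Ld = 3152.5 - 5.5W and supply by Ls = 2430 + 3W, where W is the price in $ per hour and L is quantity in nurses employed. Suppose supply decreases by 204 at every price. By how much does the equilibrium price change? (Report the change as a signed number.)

ΔW = 24

Set Ld = Ls: 3152.5 - 5.5W = 2430 + 3W, so 722.5 = 8.5W and W* = 85.
From the demand curve, L* = 3152.5 - 5.5(85) = 2685.
After the shift, supply is Ls = 2226 + 3W.
Re-solving, 8.5W = 926.5 gives W = 109 and L = 2553.
ΔW = 109 - 85 = 24.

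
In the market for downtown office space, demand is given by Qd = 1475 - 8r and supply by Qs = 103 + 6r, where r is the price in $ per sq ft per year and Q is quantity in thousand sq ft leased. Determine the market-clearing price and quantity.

r* = 98, Q* = 691

The market clears where 1475 - 8r = 103 + 6r. Rearranging, 14r = 1372, hence r* = 98.
Substitute back: Q* = 1475 - 8(98) = 691.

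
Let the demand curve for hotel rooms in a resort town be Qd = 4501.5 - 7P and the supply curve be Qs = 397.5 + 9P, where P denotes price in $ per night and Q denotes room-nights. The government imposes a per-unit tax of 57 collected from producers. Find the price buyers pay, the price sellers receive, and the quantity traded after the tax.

P_b = 288.5625, P_s = 231.5625, Q = 2481.5625

The tax drives a wedge P_b - P_s = 57. Substituting P_s = P_b - 57 into supply: Qs = -115.5 + 9P_b.
Set Qd = Qs: 4501.5 - 7P_b = -115.5 + 9P_b, so 4617 = 16P_b and P_b = 288.5625.
So P_s = 231.5625 and the quantity traded is Q = 4501.5 - 7(288.5625) = 2481.5625.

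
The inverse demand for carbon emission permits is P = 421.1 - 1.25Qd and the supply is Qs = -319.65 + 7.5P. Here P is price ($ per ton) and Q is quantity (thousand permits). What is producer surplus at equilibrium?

Producer surplus = 4990.464

Inverting to quantity form: Qd = 336.88 - 0.8P.
At equilibrium Qd = Qs, so 336.88 - 0.8P = -319.65 + 7.5P; collecting terms, 656.53 = 8.3P and P* = 79.1.
Plugging P* into demand: Q* = 336.88 - 0.8(79.1) = 273.6.
Supply choke price (Qs = 0): P = 42.62. Producer surplus = ½ × (79.1 - 42.62) × 273.6 = 4990.464.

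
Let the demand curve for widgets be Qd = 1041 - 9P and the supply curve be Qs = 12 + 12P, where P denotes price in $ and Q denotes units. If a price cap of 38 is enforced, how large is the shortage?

Shortage = 231

At P = 38: Qd = 699 and Qs = 468.
Shortage = Qd - Qs = 699 - 468 = 231.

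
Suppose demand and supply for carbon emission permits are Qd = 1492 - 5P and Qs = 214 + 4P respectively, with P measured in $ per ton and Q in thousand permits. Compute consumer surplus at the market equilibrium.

Equating demand and supply, 1492 - 5P = 214 + 4P gives 9P = 1278, so P* = 142.
Plugging P* into demand: Q* = 1492 - 5(142) = 782.
Demand choke price (Qd = 0): P = 1492/5 = 298.4. Consumer surplus = ½ × (298.4 - 142) × 782 = 61152.4.

Consumer surplus = 61152.4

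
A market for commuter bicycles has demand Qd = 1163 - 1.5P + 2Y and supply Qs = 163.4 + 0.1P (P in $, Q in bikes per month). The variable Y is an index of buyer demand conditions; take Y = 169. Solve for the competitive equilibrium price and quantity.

With Y = 169, demand is Qd = 1501 - 1.5P.
Equating demand and supply, 1501 - 1.5P = 163.4 + 0.1P gives 1.6P = 1337.6, so P* = 836.
Substitute back: Q* = 1501 - 1.5(836) = 247.

P* = 836, Q* = 247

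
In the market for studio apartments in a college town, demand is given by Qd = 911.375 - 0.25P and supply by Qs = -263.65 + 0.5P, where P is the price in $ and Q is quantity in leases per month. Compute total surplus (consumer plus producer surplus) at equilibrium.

Total surplus = 810264.27

At equilibrium Qd = Qs, so 911.375 - 0.25P = -263.65 + 0.5P; collecting terms, 1175.025 = 0.75P and P* = 1566.7.
Substitute back: Q* = 911.375 - 0.25(1566.7) = 519.7.
Demand choke price = 3645.5; supply choke price = 527.3. CS = ½(3645.5 - 1566.7)(519.7) = 540176.18; PS = ½(1566.7 - 527.3)(519.7) = 270088.09. Total surplus = 810264.27.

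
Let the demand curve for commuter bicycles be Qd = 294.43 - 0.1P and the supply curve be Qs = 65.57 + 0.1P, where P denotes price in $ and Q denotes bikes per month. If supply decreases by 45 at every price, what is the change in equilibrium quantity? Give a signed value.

Set Qd = Qs: 294.43 - 0.1P = 65.57 + 0.1P, so 228.86 = 0.2P and P* = 1144.3.
Then Q* = 294.43 - 0.1(1144.3) = 180.
After the shift, supply is Qs = 20.57 + 0.1P.
New equilibrium: 273.86 = 0.2P, so P = 1369.3 and Q = 157.5.
ΔQ = 157.5 - 180 = -22.5.

ΔQ = -22.5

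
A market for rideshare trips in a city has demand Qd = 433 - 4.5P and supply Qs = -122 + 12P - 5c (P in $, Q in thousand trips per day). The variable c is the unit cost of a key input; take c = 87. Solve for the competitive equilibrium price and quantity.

With c = 87, supply is Qs = -557 + 12P.
At equilibrium Qd = Qs, so 433 - 4.5P = -557 + 12P; collecting terms, 990 = 16.5P and P* = 60.
Plugging P* into demand: Q* = 433 - 4.5(60) = 163.

P* = 60, Q* = 163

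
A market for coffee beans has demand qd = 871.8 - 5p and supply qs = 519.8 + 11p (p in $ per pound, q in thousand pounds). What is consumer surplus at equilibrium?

The market clears where 871.8 - 5p = 519.8 + 11p. Rearranging, 16p = 352, hence p* = 22.
From the demand curve, q* = 871.8 - 5(22) = 761.8.
Demand choke price (qd = 0): p = 871.8/5 = 174.36. Consumer surplus = ½ × (174.36 - 22) × 761.8 = 58033.924.

Consumer surplus = 58033.924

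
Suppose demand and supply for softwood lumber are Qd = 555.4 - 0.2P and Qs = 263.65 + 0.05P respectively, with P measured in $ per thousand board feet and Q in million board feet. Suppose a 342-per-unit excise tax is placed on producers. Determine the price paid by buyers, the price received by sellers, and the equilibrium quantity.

With a tax of 342 on producers, they supply based on the net price P_s = P_b - 342, so Qs = 246.55 + 0.05P_b.
Set Qd = Qs: 555.4 - 0.2P_b = 246.55 + 0.05P_b, so 308.85 = 0.25P_b and P_b = 1235.4.
So P_s = 893.4 and the quantity traded is Q = 555.4 - 0.2(1235.4) = 308.32.

P_b = 1235.4, P_s = 893.4, Q = 308.32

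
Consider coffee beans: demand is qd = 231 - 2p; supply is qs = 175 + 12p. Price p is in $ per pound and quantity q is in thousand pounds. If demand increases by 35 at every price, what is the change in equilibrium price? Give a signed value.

Δp = 2.5

Set qd = qs: 231 - 2p = 175 + 12p, so 56 = 14p and p* = 4.
Then q* = 231 - 2(4) = 223.
After the shift, demand is qd = 266 - 2p.
The new intersection has 91 = 14p, i.e. p = 6.5, q = 253.
Δp = 6.5 - 4 = 2.5.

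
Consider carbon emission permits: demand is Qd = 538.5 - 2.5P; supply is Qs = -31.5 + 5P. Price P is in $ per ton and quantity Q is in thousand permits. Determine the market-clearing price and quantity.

The market clears where 538.5 - 2.5P = -31.5 + 5P. Rearranging, 7.5P = 570, hence P* = 76.
Substitute back: Q* = 538.5 - 2.5(76) = 348.5.

P* = 76, Q* = 348.5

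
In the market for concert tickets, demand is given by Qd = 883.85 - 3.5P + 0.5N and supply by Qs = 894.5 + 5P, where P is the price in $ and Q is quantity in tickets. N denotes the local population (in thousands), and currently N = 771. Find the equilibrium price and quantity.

With N = 771, demand is Qd = 1269.35 - 3.5P.
At equilibrium Qd = Qs, so 1269.35 - 3.5P = 894.5 + 5P; collecting terms, 374.85 = 8.5P and P* = 44.1.
From the demand curve, Q* = 1269.35 - 3.5(44.1) = 1115.

P* = 44.1, Q* = 1115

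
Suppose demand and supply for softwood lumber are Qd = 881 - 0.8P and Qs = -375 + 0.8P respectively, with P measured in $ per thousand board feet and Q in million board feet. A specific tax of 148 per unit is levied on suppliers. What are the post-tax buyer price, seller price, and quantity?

P_b = 859, P_s = 711, Q = 193.8

Suppliers keep P_s = P_b - 148 per unit, so supply in terms of the buyer price is Qs = -493.4 + 0.8P_b.
Market clearing requires 881 - 0.8P_b = -493.4 + 0.8P_b; hence 1374.4 = 1.6P_b and P_b = 859.
So P_s = 711 and the quantity traded is Q = 881 - 0.8(859) = 193.8.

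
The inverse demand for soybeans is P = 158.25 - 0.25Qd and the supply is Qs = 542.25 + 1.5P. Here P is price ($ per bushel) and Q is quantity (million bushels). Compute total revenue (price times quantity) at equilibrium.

Total revenue = 9355.5

Solving each curve for Q: Qd = 633 - 4P.
Set Qd = Qs: 633 - 4P = 542.25 + 1.5P, so 90.75 = 5.5P and P* = 16.5.
Then Q* = 633 - 4(16.5) = 567.
Total revenue = P* × Q* = 16.5 × 567 = 9355.5.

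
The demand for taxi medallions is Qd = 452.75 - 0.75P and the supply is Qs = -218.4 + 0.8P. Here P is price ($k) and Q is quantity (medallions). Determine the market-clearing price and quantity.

At equilibrium Qd = Qs, so 452.75 - 0.75P = -218.4 + 0.8P; collecting terms, 671.15 = 1.55P and P* = 433.
Substitute back: Q* = 452.75 - 0.75(433) = 128.

P* = 433, Q* = 128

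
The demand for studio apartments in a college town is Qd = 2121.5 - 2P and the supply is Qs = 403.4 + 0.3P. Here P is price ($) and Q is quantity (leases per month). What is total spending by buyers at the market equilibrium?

Total spending by buyers = 468742.5

Set Qd = Qs: 2121.5 - 2P = 403.4 + 0.3P, so 1718.1 = 2.3P and P* = 747.
From the demand curve, Q* = 2121.5 - 2(747) = 627.5.
Total spending by buyers = P* × Q* = 747 × 627.5 = 468742.5.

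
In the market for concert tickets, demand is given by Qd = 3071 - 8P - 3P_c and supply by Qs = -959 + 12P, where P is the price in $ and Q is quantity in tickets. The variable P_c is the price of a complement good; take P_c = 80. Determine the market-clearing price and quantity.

P* = 189.5, Q* = 1315

With P_c = 80, demand is Qd = 2831 - 8P.
Equating demand and supply, 2831 - 8P = -959 + 12P gives 20P = 3790, so P* = 189.5.
From the demand curve, Q* = 2831 - 8(189.5) = 1315.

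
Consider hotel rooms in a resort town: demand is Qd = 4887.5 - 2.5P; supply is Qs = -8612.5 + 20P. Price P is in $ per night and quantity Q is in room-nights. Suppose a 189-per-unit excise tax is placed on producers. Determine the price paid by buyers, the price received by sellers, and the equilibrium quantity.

P_b = 768, P_s = 579, Q = 2967.5

The tax drives a wedge P_b - P_s = 189. Substituting P_s = P_b - 189 into supply: Qs = -12392.5 + 20P_b.
Market clearing requires 4887.5 - 2.5P_b = -12392.5 + 20P_b; hence 17280 = 22.5P_b and P_b = 768.
So P_s = 579 and the quantity traded is Q = 4887.5 - 2.5(768) = 2967.5.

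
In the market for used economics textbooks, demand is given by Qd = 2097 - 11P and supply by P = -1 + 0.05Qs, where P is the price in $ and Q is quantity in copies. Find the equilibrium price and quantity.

Inverting to quantity form: Qs = 20 + 20P.
Set Qd = Qs: 2097 - 11P = 20 + 20P, so 2077 = 31P and P* = 67.
Then Q* = 2097 - 11(67) = 1360.

P* = 67, Q* = 1360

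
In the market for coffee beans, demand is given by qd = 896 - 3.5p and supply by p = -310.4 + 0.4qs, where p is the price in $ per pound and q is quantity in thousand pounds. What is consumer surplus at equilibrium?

Consumer surplus = 97468

Rewriting in direct form: qs = 776 + 2.5p.
At equilibrium qd = qs, so 896 - 3.5p = 776 + 2.5p; collecting terms, 120 = 6p and p* = 20.
Then q* = 896 - 3.5(20) = 826.
Demand choke price (qd = 0): p = 896/3.5 = 256. Consumer surplus = ½ × (256 - 20) × 826 = 97468.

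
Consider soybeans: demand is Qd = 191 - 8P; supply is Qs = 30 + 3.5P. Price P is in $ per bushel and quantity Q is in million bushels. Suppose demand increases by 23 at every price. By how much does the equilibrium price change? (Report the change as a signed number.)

At equilibrium Qd = Qs, so 191 - 8P = 30 + 3.5P; collecting terms, 161 = 11.5P and P* = 14.
Then Q* = 191 - 8(14) = 79.
After the shift, demand is Qd = 214 - 8P.
The new intersection has 184 = 11.5P, i.e. P = 16, Q = 86.
ΔP = 16 - 14 = 2.

ΔP = 2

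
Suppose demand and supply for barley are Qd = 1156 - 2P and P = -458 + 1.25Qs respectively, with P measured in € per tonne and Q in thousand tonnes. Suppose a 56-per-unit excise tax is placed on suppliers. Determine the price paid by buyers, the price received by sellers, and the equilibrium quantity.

In direct form, Qs = 366.4 + 0.8P.
With a tax of 56 on suppliers, they supply based on the net price P_s = P_b - 56, so Qs = 321.6 + 0.8P_b.
Equate demand and the shifted supply: 1156 - 2P_b = 321.6 + 0.8P_b, giving 2.8P_b = 834.4, so P_b = 298.
So P_s = 242 and the quantity traded is Q = 1156 - 2(298) = 560.

P_b = 298, P_s = 242, Q = 560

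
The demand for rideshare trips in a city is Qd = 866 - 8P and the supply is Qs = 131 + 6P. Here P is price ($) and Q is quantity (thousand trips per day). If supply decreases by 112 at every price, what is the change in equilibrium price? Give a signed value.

The market clears where 866 - 8P = 131 + 6P. Rearranging, 14P = 735, hence P* = 52.5.
Plugging P* into demand: Q* = 866 - 8(52.5) = 446.
After the shift, supply is Qs = 19 + 6P.
Re-solving, 14P = 847 gives P = 60.5 and Q = 382.
ΔP = 60.5 - 52.5 = 8.

ΔP = 8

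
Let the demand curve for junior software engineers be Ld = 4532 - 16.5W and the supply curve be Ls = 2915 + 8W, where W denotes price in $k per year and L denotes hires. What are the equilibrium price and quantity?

W* = 66, L* = 3443

Equating demand and supply, 4532 - 16.5W = 2915 + 8W gives 24.5W = 1617, so W* = 66.
Then L* = 4532 - 16.5(66) = 3443.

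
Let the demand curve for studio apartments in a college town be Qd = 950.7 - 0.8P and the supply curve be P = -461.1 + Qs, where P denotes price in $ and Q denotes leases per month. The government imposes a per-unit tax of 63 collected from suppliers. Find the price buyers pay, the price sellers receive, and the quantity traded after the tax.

P_b = 307, P_s = 244, Q = 705.1

In direct form, Qs = 461.1 + P.
The tax drives a wedge P_b - P_s = 63. Substituting P_s = P_b - 63 into supply: Qs = 398.1 + P_b.
Equate demand and the shifted supply: 950.7 - 0.8P_b = 398.1 + P_b, giving 1.8P_b = 552.6, so P_b = 307.
So P_s = 244 and the quantity traded is Q = 950.7 - 0.8(307) = 705.1.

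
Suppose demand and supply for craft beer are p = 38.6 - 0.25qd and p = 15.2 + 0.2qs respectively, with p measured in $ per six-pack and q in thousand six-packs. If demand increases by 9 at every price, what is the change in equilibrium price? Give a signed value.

Inverting to quantity form: qd = 154.4 - 4p and qs = -76 + 5p.
Set qd = qs: 154.4 - 4p = -76 + 5p, so 230.4 = 9p and p* = 25.6.
Plugging p* into demand: q* = 154.4 - 4(25.6) = 52.
After the shift, demand is qd = 163.4 - 4p.
Re-solving, 9p = 239.4 gives p = 26.6 and q = 57.
Δp = 26.6 - 25.6 = 1.

Δp = 1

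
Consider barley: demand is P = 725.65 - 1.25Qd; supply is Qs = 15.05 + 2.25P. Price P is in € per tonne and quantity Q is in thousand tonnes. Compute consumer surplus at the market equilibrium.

In direct form, Qd = 580.52 - 0.8P.
The market clears where 580.52 - 0.8P = 15.05 + 2.25P. Rearranging, 3.05P = 565.47, hence P* = 185.4.
Plugging P* into demand: Q* = 580.52 - 0.8(185.4) = 432.2.
Demand choke price (Qd = 0): P = 580.52/0.8 = 725.65. Consumer surplus = ½ × (725.65 - 185.4) × 432.2 = 116748.025.

Consumer surplus = 116748.025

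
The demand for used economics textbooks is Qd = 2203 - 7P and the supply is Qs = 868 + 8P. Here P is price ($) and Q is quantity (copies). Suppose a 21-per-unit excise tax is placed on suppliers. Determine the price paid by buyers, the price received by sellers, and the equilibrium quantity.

P_b = 100.2, P_s = 79.2, Q = 1501.6

With a tax of 21 on suppliers, they supply based on the net price P_s = P_b - 21, so Qs = 700 + 8P_b.
Equate demand and the shifted supply: 2203 - 7P_b = 700 + 8P_b, giving 15P_b = 1503, so P_b = 100.2.
Then P_s = 100.2 - 21 = 79.2 and Q = 2203 - 7(100.2) = 1501.6.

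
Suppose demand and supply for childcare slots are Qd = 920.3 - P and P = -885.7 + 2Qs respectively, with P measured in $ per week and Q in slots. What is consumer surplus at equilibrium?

Solving each curve for Q: Qs = 442.85 + 0.5P.
Equating demand and supply, 920.3 - P = 442.85 + 0.5P gives 1.5P = 477.45, so P* = 318.3.
Plugging P* into demand: Q* = 920.3 - 318.3 = 602.
Demand choke price (Qd = 0): P = 920.3. Consumer surplus = ½ × (920.3 - 318.3) × 602 = 181202.

Consumer surplus = 181202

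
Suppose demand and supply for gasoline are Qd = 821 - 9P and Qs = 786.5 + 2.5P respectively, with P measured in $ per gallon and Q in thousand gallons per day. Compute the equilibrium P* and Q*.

P* = 3, Q* = 794

At equilibrium Qd = Qs, so 821 - 9P = 786.5 + 2.5P; collecting terms, 34.5 = 11.5P and P* = 3.
From the demand curve, Q* = 821 - 9(3) = 794.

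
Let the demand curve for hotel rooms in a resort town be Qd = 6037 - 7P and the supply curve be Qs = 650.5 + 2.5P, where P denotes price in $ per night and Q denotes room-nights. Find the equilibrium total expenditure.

Set Qd = Qs: 6037 - 7P = 650.5 + 2.5P, so 5386.5 = 9.5P and P* = 567.
Substitute back: Q* = 6037 - 7(567) = 2068.
Total expenditure = P* × Q* = 567 × 2068 = 1172556.

Total expenditure = 1172556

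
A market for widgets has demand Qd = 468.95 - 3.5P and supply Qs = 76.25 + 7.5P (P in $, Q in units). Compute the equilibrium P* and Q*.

Set Qd = Qs: 468.95 - 3.5P = 76.25 + 7.5P, so 392.7 = 11P and P* = 35.7.
Then Q* = 468.95 - 3.5(35.7) = 344.

P* = 35.7, Q* = 344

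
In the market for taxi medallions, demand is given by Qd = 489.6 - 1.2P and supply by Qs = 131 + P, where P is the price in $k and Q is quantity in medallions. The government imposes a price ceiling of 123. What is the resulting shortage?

At P = 123: Qd = 342 and Qs = 254.
Shortage = Qd - Qs = 342 - 254 = 88.

Shortage = 88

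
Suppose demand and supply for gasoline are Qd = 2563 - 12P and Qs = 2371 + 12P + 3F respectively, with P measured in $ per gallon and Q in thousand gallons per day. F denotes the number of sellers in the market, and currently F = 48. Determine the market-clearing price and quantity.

With F = 48, supply is Qs = 2515 + 12P.
At equilibrium Qd = Qs, so 2563 - 12P = 2515 + 12P; collecting terms, 48 = 24P and P* = 2.
Then Q* = 2563 - 12(2) = 2539.

P* = 2, Q* = 2539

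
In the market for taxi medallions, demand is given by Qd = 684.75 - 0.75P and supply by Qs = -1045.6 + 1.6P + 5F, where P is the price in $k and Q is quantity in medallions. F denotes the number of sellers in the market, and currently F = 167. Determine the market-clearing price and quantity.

P* = 381, Q* = 399

With F = 167, supply is Qs = -210.6 + 1.6P.
Set Qd = Qs: 684.75 - 0.75P = -210.6 + 1.6P, so 895.35 = 2.35P and P* = 381.
Then Q* = 684.75 - 0.75(381) = 399.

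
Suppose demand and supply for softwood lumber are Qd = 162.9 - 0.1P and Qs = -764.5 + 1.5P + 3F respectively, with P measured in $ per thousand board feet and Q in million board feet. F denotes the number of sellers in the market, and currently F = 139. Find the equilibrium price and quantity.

With F = 139, supply is Qs = -347.5 + 1.5P.
At equilibrium Qd = Qs, so 162.9 - 0.1P = -347.5 + 1.5P; collecting terms, 510.4 = 1.6P and P* = 319.
From the demand curve, Q* = 162.9 - 0.1(319) = 131.

P* = 319, Q* = 131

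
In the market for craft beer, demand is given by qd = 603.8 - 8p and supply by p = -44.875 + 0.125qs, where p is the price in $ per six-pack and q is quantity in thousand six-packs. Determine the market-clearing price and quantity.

Inverting to quantity form: qs = 359 + 8p.
Set qd = qs: 603.8 - 8p = 359 + 8p, so 244.8 = 16p and p* = 15.3.
Then q* = 603.8 - 8(15.3) = 481.4.

p* = 15.3, q* = 481.4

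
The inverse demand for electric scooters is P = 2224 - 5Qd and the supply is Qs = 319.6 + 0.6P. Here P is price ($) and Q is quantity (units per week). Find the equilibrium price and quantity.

P* = 156.5, Q* = 413.5

In direct form, Qd = 444.8 - 0.2P.
Set Qd = Qs: 444.8 - 0.2P = 319.6 + 0.6P, so 125.2 = 0.8P and P* = 156.5.
Substitute back: Q* = 444.8 - 0.2(156.5) = 413.5.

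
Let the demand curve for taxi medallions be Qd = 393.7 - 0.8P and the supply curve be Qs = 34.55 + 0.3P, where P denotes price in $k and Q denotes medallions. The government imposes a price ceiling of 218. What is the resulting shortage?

Evaluating both curves at the ceiling price 218 gives Qd = 219.3, Qs = 99.95.
Shortage = Qd - Qs = 219.3 - 99.95 = 119.35.

Shortage = 119.35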